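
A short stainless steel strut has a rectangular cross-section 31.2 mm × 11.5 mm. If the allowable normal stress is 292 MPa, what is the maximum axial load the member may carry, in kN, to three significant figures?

105 kN

A = 358.8 mm².
P_max = σ_allow · A = 292 · 358.8 = 104800 N = 104.8 kN.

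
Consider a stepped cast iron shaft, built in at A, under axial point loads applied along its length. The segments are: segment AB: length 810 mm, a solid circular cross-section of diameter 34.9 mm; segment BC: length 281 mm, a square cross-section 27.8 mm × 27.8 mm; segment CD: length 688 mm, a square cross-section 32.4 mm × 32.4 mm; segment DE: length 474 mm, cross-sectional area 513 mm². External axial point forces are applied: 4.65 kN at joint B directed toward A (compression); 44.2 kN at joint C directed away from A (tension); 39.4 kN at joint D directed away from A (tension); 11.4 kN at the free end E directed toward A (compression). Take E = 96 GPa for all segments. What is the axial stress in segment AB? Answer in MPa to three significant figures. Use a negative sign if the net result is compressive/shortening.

Internal axial forces (sectioning from the free end, tension +): N_DE = -11.4 kN, N_CD = 28 kN, N_BC = 72.2 kN, N_AB = 67.55 kN.
A_AB = 956.6 mm².
σ_AB = N_AB/A_AB = 67550/956.6 = 70.61 MPa.

70.6 MPa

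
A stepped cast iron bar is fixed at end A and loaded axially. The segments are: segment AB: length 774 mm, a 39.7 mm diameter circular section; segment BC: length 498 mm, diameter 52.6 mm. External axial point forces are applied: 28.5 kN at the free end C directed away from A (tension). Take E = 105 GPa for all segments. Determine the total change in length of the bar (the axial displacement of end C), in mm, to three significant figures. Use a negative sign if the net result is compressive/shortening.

Internal axial forces (sectioning from the free end, tension +): N_BC = 28.5 kN, N_AB = 28.5 kN.
A_AB = 1238 mm².
A_BC = 2173 mm².
δ_AB = 28500·774/(1238·105000) = 0.1697 mm
δ_BC = 28500·498/(2173·105000) = 0.0622 mm
δ = Σδ_i = 0.2319 mm.

0.232 mm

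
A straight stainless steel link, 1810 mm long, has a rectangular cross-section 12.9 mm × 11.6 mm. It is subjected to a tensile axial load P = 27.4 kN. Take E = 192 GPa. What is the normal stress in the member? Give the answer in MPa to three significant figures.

A = 149.6 mm².
σ = N/A = 27400/149.6 = 183.1 MPa.

183 MPa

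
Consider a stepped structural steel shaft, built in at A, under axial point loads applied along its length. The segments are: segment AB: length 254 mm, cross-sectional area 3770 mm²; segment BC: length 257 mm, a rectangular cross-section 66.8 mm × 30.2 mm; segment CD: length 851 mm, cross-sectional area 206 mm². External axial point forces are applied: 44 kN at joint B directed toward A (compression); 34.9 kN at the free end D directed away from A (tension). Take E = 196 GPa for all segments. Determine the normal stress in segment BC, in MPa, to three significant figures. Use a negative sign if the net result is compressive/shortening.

17.3 MPa

Internal axial forces (sectioning from the free end, tension +): N_CD = 34.9 kN, N_BC = 34.9 kN, N_AB = -9.1 kN.
A_BC = 2017 mm².
σ_BC = N_BC/A_BC = 34900/2017 = 17.3 MPa.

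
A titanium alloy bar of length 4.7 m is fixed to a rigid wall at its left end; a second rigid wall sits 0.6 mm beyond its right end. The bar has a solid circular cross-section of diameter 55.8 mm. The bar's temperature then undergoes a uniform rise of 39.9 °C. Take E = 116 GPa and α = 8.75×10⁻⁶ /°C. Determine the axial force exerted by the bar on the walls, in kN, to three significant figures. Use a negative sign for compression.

Free thermal expansion αLΔT = 8.75e-6 · 4700 · 39.9 = 1.641 mm.
The walls engage after the gap closes; constrained expansion = 1.641 − 0.6 = 1.041 mm.
The walls impose strain ε = −(1.041)/4700 = -2.2147e-04; σ = Eε = 116000 · -2.2147e-04 = -25.69 MPa.
Wall reaction R = σ·A = -25.69·2445 = -62820 N = -62.82 kN.

-62.8 kN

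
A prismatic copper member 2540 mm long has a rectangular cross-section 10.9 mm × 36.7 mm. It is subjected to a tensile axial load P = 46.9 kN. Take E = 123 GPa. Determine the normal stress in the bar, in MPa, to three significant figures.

117 MPa

A = 400 mm².
σ = N/A = 46900/400 = 117.2 MPa.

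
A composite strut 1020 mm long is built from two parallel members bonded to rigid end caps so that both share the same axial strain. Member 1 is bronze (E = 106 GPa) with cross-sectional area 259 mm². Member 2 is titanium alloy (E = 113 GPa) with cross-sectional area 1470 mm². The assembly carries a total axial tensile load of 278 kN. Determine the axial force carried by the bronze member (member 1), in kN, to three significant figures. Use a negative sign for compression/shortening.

Equal strain + equilibrium ⇒ each member carries load in proportion to AE: A₁E₁ = 27450000 N, A₂E₂ = 166100000 N, ΣAE = 193600000 N.
F₁ = P·A₁E₁/ΣAE = 278000·27450000/193600000 = 39430 N.

39.4 kN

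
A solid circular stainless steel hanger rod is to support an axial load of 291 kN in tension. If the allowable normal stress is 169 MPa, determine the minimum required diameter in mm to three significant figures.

Required area A ≥ P/σ_allow = 291000/169 = 1722 mm².
For a solid circular section, d ≥ √(4A/π) = 46.82 mm.

46.8 mm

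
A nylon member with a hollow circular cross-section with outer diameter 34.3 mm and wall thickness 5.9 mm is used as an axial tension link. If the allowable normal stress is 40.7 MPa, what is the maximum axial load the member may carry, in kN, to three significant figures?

21.4 kN

A = 526.4 mm².
P_max = σ_allow · A = 40.7 · 526.4 = 21420 N = 21.42 kN.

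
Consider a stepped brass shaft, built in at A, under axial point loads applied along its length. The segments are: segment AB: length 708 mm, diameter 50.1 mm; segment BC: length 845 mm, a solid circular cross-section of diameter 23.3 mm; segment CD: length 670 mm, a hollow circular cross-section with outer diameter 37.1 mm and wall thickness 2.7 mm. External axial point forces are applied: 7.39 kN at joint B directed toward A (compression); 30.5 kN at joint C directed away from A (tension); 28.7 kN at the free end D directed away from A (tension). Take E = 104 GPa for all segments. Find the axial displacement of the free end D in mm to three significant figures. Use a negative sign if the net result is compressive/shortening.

Internal axial forces (sectioning from the free end, tension +): N_CD = 28.7 kN, N_BC = 59.2 kN, N_AB = 51.81 kN.
A_AB = 1971 mm².
A_BC = 426.4 mm².
A_CD = 291.8 mm².
δ_AB = 51810·708/(1971·104000) = 0.1789 mm
δ_BC = 59200·845/(426.4·104000) = 1.128 mm
δ_CD = 28700·670/(291.8·104000) = 0.6337 mm
δ = Σδ_i = 1.941 mm.

1.94 mm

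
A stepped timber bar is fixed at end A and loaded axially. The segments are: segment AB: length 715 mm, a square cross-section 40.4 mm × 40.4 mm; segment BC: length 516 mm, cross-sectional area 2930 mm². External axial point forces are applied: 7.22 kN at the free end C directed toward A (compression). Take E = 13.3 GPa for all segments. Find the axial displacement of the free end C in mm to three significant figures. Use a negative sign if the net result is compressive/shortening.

-0.333 mm

Internal axial forces (sectioning from the free end, tension +): N_BC = -7.22 kN, N_AB = -7.22 kN.
A_AB = 1632 mm².
δ_AB = -7220·715/(1632·13300) = -0.2378 mm
δ_BC = -7220·516/(2930·13300) = -0.0956 mm
δ = Σδ_i = -0.3334 mm.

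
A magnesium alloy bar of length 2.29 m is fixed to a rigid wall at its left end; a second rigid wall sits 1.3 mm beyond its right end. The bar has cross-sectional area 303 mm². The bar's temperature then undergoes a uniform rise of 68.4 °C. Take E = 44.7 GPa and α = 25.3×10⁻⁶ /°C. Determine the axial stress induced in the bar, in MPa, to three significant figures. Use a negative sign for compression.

Free thermal expansion αLΔT = 25.3e-6 · 2290 · 68.4 = 3.963 mm.
The walls engage after the gap closes; constrained expansion = 3.963 − 1.3 = 2.663 mm.
The walls impose strain ε = −(2.663)/2290 = -1.1628e-03; σ = Eε = 44700 · -1.1628e-03 = -51.98 MPa.

-52.0 MPa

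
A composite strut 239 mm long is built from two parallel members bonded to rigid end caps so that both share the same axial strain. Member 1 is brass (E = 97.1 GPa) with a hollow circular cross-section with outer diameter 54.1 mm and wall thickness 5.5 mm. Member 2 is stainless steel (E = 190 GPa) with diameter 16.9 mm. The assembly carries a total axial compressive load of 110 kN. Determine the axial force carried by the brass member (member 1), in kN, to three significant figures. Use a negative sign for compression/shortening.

A_1 = 839.7 mm².
A_2 = 224.3 mm².
Equal strain + equilibrium ⇒ each member carries load in proportion to AE: A₁E₁ = 81540000 N, A₂E₂ = 42620000 N, ΣAE = 124200000 N.
F₁ = P·A₁E₁/ΣAE = -110000·81540000/124200000 = -72240 N.

-72.2 kN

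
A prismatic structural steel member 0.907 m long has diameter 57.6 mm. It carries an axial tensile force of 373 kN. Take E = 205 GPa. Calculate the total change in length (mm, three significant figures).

0.633 mm

A = 2606 mm².
δ_mech = NL/(AE) = 373000·907/(2606·205000) = 0.6333 mm.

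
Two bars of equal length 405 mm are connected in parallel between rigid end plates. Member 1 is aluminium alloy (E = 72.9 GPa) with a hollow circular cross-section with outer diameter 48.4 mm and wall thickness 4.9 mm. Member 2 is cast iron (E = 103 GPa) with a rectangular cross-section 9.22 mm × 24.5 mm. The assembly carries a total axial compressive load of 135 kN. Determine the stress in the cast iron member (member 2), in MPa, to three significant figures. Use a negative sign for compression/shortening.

-193 MPa

A_1 = 669.6 mm².
A_2 = 225.9 mm².
Equal strain + equilibrium ⇒ each member carries load in proportion to AE: A₁E₁ = 48820000 N, A₂E₂ = 23270000 N, ΣAE = 72080000 N.
σ₂ = P·E₂/ΣAE = -135000·103000/72080000 = -192.9 MPa.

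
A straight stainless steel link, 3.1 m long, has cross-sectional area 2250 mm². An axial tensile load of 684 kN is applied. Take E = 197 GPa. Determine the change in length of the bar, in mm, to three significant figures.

4.78 mm

δ_mech = NL/(AE) = 684000·3100/(2250·197000) = 4.784 mm.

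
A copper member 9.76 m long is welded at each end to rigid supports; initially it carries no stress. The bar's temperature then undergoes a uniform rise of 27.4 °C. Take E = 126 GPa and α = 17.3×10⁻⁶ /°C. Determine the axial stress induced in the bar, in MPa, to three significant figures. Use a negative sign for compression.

Free thermal expansion αLΔT = 17.3e-6 · 9760 · 27.4 = 4.626 mm.
The walls impose strain ε = −(4.626)/9760 = -4.7402e-04; σ = Eε = 126000 · -4.7402e-04 = -59.73 MPa.

-59.7 MPa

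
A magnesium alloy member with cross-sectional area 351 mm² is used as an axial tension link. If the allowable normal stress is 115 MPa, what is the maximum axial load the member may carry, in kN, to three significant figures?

40.4 kN

P_max = σ_allow · A = 115 · 351 = 40360 N = 40.37 kN.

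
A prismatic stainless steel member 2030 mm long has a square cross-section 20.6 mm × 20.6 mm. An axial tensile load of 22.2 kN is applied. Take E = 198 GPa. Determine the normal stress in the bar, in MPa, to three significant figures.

52.3 MPa

A = 424.4 mm².
σ = N/A = 22200/424.4 = 52.31 MPa.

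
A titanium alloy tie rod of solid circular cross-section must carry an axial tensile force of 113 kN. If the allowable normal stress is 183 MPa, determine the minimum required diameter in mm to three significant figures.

28.0 mm

Required area A ≥ P/σ_allow = 113000/183 = 617.5 mm².
For a solid circular section, d ≥ √(4A/π) = 28.04 mm.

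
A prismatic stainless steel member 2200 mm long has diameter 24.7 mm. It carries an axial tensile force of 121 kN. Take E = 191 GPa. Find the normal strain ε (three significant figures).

A = 479.2 mm².
σ = N/A = 252.5 MPa; ε = σ/E = 252.5/191000 = 1.322e-03.

0.00132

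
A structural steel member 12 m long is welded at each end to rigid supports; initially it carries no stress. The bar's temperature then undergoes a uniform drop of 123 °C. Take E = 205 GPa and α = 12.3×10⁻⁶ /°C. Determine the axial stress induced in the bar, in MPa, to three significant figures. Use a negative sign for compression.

Free thermal expansion αLΔT = 12.3e-6 · 12000 · -123 = -18.15 mm.
The walls impose strain ε = −(-18.15)/12000 = 1.5129e-03; σ = Eε = 205000 · 1.5129e-03 = 310.1 MPa.

310 MPa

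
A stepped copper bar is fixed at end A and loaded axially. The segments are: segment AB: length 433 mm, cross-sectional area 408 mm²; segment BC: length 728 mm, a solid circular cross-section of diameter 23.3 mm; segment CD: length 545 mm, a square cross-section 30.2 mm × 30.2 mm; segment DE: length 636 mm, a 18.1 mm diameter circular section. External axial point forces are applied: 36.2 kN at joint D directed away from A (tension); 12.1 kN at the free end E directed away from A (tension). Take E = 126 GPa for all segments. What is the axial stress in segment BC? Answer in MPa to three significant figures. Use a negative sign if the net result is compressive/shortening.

113 MPa

Internal axial forces (sectioning from the free end, tension +): N_DE = 12.1 kN, N_CD = 48.3 kN, N_BC = 48.3 kN, N_AB = 48.3 kN.
A_BC = 426.4 mm².
σ_BC = N_BC/A_BC = 48300/426.4 = 113.3 MPa.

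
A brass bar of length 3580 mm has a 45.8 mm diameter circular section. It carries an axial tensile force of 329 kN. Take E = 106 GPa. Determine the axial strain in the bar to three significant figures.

0.00188

A = 1647 mm².
σ = N/A = 199.7 MPa; ε = σ/E = 199.7/106000 = 1.884e-03.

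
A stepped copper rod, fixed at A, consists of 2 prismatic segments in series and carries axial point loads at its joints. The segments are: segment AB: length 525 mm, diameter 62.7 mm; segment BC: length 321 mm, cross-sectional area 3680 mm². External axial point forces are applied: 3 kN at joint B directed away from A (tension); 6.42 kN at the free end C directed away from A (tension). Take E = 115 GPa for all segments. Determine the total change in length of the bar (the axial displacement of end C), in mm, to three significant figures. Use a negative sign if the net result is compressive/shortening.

Internal axial forces (sectioning from the free end, tension +): N_BC = 6.42 kN, N_AB = 9.42 kN.
A_AB = 3088 mm².
δ_AB = 9420·525/(3088·115000) = 0.01393 mm
δ_BC = 6420·321/(3680·115000) = 0.00487 mm
δ = Σδ_i = 0.0188 mm.

0.0188 mm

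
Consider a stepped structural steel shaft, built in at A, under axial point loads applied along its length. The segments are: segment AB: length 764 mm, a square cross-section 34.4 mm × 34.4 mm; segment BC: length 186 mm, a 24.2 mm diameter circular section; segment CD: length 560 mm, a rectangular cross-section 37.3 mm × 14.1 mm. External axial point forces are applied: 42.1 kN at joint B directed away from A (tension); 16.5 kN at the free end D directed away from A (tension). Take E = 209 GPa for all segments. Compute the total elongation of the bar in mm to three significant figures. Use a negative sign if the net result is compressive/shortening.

0.297 mm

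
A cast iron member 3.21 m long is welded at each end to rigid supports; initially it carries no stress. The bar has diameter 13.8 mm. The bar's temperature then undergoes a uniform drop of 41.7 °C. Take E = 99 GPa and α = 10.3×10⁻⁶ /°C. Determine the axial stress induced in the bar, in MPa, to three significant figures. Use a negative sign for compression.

Free thermal expansion αLΔT = 10.3e-6 · 3210 · -41.7 = -1.379 mm.
The walls impose strain ε = −(-1.379)/3210 = 4.2951e-04; σ = Eε = 99000 · 4.2951e-04 = 42.52 MPa.

42.5 MPa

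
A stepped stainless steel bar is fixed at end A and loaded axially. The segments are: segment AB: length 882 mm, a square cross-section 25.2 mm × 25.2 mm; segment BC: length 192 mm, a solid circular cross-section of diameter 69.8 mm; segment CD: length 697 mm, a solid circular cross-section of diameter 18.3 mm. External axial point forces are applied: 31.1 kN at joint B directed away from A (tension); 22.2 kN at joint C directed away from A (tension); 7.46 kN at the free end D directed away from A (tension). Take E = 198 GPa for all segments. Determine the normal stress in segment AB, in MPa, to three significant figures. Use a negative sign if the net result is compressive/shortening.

Internal axial forces (sectioning from the free end, tension +): N_CD = 7.46 kN, N_BC = 29.66 kN, N_AB = 60.76 kN.
A_AB = 635 mm².
σ_AB = N_AB/A_AB = 60760/635 = 95.68 MPa.

95.7 MPa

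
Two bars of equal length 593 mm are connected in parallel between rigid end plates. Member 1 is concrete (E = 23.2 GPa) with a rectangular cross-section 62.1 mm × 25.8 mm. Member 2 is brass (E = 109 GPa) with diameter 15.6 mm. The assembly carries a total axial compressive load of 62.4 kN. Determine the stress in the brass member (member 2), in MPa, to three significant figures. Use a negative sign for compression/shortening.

A_1 = 1602 mm².
A_2 = 191.1 mm².
Equal strain + equilibrium ⇒ each member carries load in proportion to AE: A₁E₁ = 37170000 N, A₂E₂ = 20830000 N, ΣAE = 58000000 N.
σ₂ = P·E₂/ΣAE = -62400·109000/58000000 = -117.3 MPa.

-117 MPa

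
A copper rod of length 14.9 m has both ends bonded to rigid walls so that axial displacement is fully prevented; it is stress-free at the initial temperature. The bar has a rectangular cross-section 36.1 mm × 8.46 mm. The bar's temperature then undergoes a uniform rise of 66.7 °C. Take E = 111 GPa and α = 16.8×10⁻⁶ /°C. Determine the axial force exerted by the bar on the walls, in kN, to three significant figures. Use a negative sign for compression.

Free thermal expansion αLΔT = 16.8e-6 · 14900 · 66.7 = 16.7 mm.
The walls impose strain ε = −(16.7)/14900 = -1.1206e-03; σ = Eε = 111000 · -1.1206e-03 = -124.4 MPa.
Wall reaction R = σ·A = -124.4·305.4 = -37990 N = -37.99 kN.

-38.0 kN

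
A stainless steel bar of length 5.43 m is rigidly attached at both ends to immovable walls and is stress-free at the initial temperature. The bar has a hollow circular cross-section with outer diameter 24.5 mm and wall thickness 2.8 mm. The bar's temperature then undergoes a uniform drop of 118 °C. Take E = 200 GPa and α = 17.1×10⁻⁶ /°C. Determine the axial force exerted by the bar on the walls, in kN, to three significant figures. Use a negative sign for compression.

Free thermal expansion αLΔT = 17.1e-6 · 5430 · -118 = -10.96 mm.
The walls impose strain ε = −(-10.96)/5430 = 2.0178e-03; σ = Eε = 200000 · 2.0178e-03 = 403.6 MPa.
Wall reaction R = σ·A = 403.6·190.9 = 77030 N = 77.03 kN.

77.0 kN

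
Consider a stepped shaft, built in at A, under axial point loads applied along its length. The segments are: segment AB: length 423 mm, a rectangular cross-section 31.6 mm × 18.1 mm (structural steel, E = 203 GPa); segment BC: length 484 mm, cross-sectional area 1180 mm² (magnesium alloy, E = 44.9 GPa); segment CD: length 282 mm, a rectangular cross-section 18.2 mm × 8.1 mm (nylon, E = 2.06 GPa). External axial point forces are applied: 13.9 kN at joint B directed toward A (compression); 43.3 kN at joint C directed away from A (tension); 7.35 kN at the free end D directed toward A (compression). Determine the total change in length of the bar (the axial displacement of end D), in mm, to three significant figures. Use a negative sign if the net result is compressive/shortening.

Internal axial forces (sectioning from the free end, tension +): N_CD = -7.35 kN, N_BC = 35.95 kN, N_AB = 22.05 kN.
A_AB = 572 mm².
A_CD = 147.4 mm².
δ_AB = 22050·423/(572·203000) = 0.08033 mm
δ_BC = 35950·484/(1180·44900) = 0.3284 mm
δ_CD = -7350·282/(147.4·2060) = -6.825 mm
δ = Σδ_i = -6.416 mm.

-6.42 mm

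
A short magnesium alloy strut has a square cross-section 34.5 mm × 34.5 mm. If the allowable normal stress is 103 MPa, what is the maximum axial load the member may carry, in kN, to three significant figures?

123 kN

A = 1190 mm².
P_max = σ_allow · A = 103 · 1190 = 122600 N = 122.6 kN.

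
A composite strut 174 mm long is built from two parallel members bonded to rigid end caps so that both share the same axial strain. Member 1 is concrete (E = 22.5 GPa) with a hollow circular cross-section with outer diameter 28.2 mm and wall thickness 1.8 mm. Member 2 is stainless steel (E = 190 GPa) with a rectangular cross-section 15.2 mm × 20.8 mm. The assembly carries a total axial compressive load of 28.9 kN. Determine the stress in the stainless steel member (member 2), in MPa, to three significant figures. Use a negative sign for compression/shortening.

-86.6 MPa

A_1 = 149.3 mm².
A_2 = 316.2 mm².
Equal strain + equilibrium ⇒ each member carries load in proportion to AE: A₁E₁ = 3359000 N, A₂E₂ = 60070000 N, ΣAE = 63430000 N.
σ₂ = P·E₂/ΣAE = -28900·190000/63430000 = -86.57 MPa.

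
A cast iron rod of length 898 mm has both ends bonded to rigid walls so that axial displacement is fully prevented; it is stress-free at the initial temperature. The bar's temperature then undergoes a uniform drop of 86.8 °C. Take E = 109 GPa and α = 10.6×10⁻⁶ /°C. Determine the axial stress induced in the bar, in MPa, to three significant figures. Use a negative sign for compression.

100 MPa

Free thermal expansion αLΔT = 10.6e-6 · 898 · -86.8 = -0.8262 mm.
The walls impose strain ε = −(-0.8262)/898 = 9.2008e-04; σ = Eε = 109000 · 9.2008e-04 = 100.3 MPa.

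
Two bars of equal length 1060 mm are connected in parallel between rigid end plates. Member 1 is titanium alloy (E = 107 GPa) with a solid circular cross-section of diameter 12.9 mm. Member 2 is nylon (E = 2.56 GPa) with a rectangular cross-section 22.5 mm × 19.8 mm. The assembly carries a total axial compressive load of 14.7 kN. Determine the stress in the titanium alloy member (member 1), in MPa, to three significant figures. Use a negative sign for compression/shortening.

A_1 = 130.7 mm².
A_2 = 445.5 mm².
Equal strain + equilibrium ⇒ each member carries load in proportion to AE: A₁E₁ = 13980000 N, A₂E₂ = 1140000 N, ΣAE = 15130000 N.
σ₁ = P·E₁/ΣAE = -14700·107000/15130000 = -104 MPa.

-104 MPa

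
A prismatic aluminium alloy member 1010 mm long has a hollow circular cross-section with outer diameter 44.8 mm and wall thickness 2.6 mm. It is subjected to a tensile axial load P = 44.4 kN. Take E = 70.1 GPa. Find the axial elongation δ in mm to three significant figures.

A = 344.7 mm².
δ_mech = NL/(AE) = 44400·1010/(344.7·70100) = 1.856 mm.

1.86 mm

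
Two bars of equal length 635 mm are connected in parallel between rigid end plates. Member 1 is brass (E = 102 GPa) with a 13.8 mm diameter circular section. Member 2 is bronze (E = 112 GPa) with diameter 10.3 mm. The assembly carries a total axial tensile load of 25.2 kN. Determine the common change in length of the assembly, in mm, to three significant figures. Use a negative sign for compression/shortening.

0.651 mm

A_1 = 149.6 mm².
A_2 = 83.32 mm².
Equal strain + equilibrium ⇒ each member carries load in proportion to AE: A₁E₁ = 15260000 N, A₂E₂ = 9332000 N, ΣAE = 24590000 N.
δ = PL/ΣAE = 25200·635/24590000 = 0.6508 mm.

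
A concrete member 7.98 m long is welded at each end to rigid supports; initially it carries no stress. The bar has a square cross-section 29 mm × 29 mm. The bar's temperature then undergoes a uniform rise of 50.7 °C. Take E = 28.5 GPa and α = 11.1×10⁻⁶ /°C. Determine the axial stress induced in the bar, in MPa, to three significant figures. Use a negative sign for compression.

-16.0 MPa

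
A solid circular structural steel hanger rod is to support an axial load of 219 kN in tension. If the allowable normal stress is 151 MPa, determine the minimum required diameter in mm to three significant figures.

Required area A ≥ P/σ_allow = 219000/151 = 1450 mm².
For a solid circular section, d ≥ √(4A/π) = 42.97 mm.

43.0 mm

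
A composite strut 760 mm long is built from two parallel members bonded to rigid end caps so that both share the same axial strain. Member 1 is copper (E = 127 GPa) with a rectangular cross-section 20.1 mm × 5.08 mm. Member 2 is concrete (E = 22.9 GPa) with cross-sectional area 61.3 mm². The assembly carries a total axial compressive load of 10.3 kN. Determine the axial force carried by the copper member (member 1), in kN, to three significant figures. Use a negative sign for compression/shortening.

A_1 = 102.1 mm².
Equal strain + equilibrium ⇒ each member carries load in proportion to AE: A₁E₁ = 12970000 N, A₂E₂ = 1404000 N, ΣAE = 14370000 N.
F₁ = P·A₁E₁/ΣAE = -10300·12970000/14370000 = -9294 N.

-9.29 kN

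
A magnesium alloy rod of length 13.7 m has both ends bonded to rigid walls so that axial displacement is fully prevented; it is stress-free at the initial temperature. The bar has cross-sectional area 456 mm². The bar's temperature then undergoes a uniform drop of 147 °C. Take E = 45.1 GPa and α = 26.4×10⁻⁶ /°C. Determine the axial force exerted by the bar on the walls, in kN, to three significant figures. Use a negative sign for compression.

79.8 kN

Free thermal expansion αLΔT = 26.4e-6 · 13700 · -147 = -53.17 mm.
The walls impose strain ε = −(-53.17)/13700 = 3.8808e-03; σ = Eε = 45100 · 3.8808e-03 = 175 MPa.
Wall reaction R = σ·A = 175·456 = 79810 N = 79.81 kN.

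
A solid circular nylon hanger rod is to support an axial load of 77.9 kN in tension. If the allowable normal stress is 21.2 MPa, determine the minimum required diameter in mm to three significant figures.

68.4 mm

Required area A ≥ P/σ_allow = 77900/21.2 = 3675 mm².
For a solid circular section, d ≥ √(4A/π) = 68.4 mm.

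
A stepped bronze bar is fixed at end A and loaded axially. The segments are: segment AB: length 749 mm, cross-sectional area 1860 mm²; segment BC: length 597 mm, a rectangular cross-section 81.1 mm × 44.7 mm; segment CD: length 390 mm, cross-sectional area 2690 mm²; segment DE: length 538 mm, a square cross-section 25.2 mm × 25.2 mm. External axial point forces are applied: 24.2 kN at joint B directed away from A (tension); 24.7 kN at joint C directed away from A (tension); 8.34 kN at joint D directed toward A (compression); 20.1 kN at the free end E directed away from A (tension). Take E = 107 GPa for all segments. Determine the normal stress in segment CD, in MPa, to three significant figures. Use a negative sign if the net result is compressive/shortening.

4.37 MPa

Internal axial forces (sectioning from the free end, tension +): N_DE = 20.1 kN, N_CD = 11.76 kN, N_BC = 36.46 kN, N_AB = 60.66 kN.
σ_CD = N_CD/A_CD = 11760/2690 = 4.372 MPa.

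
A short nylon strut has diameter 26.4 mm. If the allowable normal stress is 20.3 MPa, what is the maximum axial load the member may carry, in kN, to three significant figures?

A = 547.4 mm².
P_max = σ_allow · A = 20.3 · 547.4 = 11110 N = 11.11 kN.

11.1 kN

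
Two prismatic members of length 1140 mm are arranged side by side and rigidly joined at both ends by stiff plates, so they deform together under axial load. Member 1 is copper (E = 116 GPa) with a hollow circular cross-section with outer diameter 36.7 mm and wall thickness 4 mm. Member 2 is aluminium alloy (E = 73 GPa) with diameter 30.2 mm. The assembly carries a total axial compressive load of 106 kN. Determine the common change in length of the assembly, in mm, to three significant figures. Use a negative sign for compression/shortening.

-1.21 mm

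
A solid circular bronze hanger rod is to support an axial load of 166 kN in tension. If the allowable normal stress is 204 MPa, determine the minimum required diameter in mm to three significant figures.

32.2 mm

Required area A ≥ P/σ_allow = 166000/204 = 813.7 mm².
For a solid circular section, d ≥ √(4A/π) = 32.19 mm.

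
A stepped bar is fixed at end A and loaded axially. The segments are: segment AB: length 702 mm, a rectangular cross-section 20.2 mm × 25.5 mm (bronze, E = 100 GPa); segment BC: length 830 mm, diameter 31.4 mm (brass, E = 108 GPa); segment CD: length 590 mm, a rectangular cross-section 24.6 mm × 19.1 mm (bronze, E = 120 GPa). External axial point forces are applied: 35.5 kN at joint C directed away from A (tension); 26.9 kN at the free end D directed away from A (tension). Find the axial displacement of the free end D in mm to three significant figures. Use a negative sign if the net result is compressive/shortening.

Internal axial forces (sectioning from the free end, tension +): N_CD = 26.9 kN, N_BC = 62.4 kN, N_AB = 62.4 kN.
A_AB = 515.1 mm².
A_BC = 774.4 mm².
A_CD = 469.9 mm².
δ_AB = 62400·702/(515.1·100000) = 0.8504 mm
δ_BC = 62400·830/(774.4·108000) = 0.6193 mm
δ_CD = 26900·590/(469.9·120000) = 0.2815 mm
δ = Σδ_i = 1.751 mm.

1.75 mm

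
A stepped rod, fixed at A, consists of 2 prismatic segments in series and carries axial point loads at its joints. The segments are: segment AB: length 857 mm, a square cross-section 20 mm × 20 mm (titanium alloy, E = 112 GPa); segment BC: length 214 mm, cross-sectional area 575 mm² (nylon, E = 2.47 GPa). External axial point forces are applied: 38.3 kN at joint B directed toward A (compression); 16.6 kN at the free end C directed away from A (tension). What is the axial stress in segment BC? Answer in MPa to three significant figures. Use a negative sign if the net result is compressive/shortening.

28.9 MPa

Internal axial forces (sectioning from the free end, tension +): N_BC = 16.6 kN, N_AB = -21.7 kN.
σ_BC = N_BC/A_BC = 16600/575 = 28.87 MPa.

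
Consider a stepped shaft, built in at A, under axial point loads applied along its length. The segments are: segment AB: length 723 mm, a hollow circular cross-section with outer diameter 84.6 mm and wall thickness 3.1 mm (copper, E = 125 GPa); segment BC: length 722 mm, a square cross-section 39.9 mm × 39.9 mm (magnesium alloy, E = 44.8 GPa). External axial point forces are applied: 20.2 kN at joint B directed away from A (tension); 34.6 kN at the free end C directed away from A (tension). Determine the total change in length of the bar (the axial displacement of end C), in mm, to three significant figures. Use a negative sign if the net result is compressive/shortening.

0.750 mm

Internal axial forces (sectioning from the free end, tension +): N_BC = 34.6 kN, N_AB = 54.8 kN.
A_AB = 793.7 mm².
A_BC = 1592 mm².
δ_AB = 54800·723/(793.7·125000) = 0.3993 mm
δ_BC = 34600·722/(1592·44800) = 0.3503 mm
δ = Σδ_i = 0.7496 mm.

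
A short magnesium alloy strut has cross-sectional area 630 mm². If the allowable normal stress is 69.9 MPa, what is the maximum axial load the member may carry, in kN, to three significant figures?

P_max = σ_allow · A = 69.9 · 630 = 44040 N = 44.04 kN.

44.0 kN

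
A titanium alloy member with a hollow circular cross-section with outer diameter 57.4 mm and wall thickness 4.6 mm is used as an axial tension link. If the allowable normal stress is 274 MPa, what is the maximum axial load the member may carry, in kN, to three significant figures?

A = 763 mm².
P_max = σ_allow · A = 274 · 763 = 209100 N = 209.1 kN.

209 kN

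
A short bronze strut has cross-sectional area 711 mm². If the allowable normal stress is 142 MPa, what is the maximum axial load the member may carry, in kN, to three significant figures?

P_max = σ_allow · A = 142 · 711 = 101000 N = 101 kN.

101 kN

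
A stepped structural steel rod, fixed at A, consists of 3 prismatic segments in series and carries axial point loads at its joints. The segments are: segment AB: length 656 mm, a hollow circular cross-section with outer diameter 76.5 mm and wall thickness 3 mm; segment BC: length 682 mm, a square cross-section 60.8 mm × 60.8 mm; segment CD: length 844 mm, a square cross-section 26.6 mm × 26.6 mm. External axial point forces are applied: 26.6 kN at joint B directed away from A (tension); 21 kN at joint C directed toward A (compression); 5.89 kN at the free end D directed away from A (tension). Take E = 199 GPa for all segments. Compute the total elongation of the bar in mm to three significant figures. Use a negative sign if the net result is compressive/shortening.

Internal axial forces (sectioning from the free end, tension +): N_CD = 5.89 kN, N_BC = -15.11 kN, N_AB = 11.49 kN.
A_AB = 692.7 mm².
A_BC = 3697 mm².
A_CD = 707.6 mm².
δ_AB = 11490·656/(692.7·199000) = 0.05468 mm
δ_BC = -15110·682/(3697·199000) = -0.01401 mm
δ_CD = 5890·844/(707.6·199000) = 0.03531 mm
δ = Σδ_i = 0.07597 mm.

0.0760 mm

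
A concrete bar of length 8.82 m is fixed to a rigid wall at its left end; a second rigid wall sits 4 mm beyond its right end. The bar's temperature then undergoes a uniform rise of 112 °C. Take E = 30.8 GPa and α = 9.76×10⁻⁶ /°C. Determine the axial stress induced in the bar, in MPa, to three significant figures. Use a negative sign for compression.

Free thermal expansion αLΔT = 9.76e-6 · 8820 · 112 = 9.641 mm.
The walls engage after the gap closes; constrained expansion = 9.641 − 4 = 5.641 mm.
The walls impose strain ε = −(5.641)/8820 = -6.3961e-04; σ = Eε = 30800 · -6.3961e-04 = -19.7 MPa.

-19.7 MPa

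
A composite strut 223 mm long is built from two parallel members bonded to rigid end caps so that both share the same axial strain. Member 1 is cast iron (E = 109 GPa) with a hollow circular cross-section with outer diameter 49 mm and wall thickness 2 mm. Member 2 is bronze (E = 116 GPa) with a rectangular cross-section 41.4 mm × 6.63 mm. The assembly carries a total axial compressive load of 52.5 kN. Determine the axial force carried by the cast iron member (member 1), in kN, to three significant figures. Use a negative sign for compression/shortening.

A_1 = 295.3 mm².
A_2 = 274.5 mm².
Equal strain + equilibrium ⇒ each member carries load in proportion to AE: A₁E₁ = 32190000 N, A₂E₂ = 31840000 N, ΣAE = 64030000 N.
F₁ = P·A₁E₁/ΣAE = -52500·32190000/64030000 = -26390 N.

-26.4 kN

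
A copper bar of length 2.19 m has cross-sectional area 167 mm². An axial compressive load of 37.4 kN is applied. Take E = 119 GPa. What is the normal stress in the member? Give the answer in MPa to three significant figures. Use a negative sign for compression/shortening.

σ = N/A = -37400/167 = -224 MPa.

-224 MPa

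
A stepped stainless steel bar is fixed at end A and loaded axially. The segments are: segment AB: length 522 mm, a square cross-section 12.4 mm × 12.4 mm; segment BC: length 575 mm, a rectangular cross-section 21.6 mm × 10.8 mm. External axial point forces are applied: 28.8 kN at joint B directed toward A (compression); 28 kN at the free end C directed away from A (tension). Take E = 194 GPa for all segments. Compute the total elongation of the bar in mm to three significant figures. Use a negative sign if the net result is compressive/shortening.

0.342 mm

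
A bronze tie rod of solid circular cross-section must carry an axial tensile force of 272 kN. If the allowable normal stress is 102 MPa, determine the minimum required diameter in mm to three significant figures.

Required area A ≥ P/σ_allow = 272000/102 = 2667 mm².
For a solid circular section, d ≥ √(4A/π) = 58.27 mm.

58.3 mm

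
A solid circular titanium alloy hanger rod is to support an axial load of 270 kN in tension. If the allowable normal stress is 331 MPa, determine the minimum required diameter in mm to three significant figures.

Required area A ≥ P/σ_allow = 270000/331 = 815.7 mm².
For a solid circular section, d ≥ √(4A/π) = 32.23 mm.

32.2 mm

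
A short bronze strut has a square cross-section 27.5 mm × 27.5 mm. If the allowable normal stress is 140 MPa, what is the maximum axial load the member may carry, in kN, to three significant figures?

A = 756.2 mm².
P_max = σ_allow · A = 140 · 756.2 = 105900 N = 105.9 kN.

106 kN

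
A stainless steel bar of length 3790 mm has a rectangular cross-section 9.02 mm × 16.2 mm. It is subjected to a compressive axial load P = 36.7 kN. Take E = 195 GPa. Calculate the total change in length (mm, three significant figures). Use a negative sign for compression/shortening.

-4.88 mm

A = 146.1 mm².
δ_mech = NL/(AE) = -36700·3790/(146.1·195000) = -4.881 mm.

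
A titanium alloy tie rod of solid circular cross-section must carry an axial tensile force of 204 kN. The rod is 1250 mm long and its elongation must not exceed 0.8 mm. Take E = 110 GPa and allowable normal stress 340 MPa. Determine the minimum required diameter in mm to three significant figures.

Required area A ≥ P/σ_allow = 204000/340 = 600 mm².
For a solid circular section, d ≥ √(4A/π) = 27.64 mm.
Elongation limit: A ≥ PL/(Eδ_allow) = 204000·1250/(110000·0.8) = 2898 mm² ⇒ d ≥ 60.74 mm.
The elongation limit governs.

60.7 mm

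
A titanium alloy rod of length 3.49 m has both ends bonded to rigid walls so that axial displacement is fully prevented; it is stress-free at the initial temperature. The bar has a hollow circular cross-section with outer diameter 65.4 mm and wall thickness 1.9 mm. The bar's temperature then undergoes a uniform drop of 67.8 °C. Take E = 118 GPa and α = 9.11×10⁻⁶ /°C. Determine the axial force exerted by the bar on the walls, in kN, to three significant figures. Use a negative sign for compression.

Free thermal expansion αLΔT = 9.11e-6 · 3490 · -67.8 = -2.156 mm.
The walls impose strain ε = −(-2.156)/3490 = 6.1766e-04; σ = Eε = 118000 · 6.1766e-04 = 72.88 MPa.
Wall reaction R = σ·A = 72.88·379 = 27630 N = 27.63 kN.

27.6 kN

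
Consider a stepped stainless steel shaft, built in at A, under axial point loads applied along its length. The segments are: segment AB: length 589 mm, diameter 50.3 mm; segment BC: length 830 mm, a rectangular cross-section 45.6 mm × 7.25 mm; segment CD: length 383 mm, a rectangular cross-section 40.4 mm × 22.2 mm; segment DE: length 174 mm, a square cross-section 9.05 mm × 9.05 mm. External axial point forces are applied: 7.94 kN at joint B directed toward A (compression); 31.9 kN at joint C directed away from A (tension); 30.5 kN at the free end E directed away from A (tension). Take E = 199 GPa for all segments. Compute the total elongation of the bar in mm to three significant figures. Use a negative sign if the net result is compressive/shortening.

Internal axial forces (sectioning from the free end, tension +): N_DE = 30.5 kN, N_CD = 30.5 kN, N_BC = 62.4 kN, N_AB = 54.46 kN.
A_AB = 1987 mm².
A_BC = 330.6 mm².
A_CD = 896.9 mm².
A_DE = 81.9 mm².
δ_AB = 54460·589/(1987·199000) = 0.08112 mm
δ_BC = 62400·830/(330.6·199000) = 0.7872 mm
δ_CD = 30500·383/(896.9·199000) = 0.06545 mm
δ_DE = 30500·174/(81.9·199000) = 0.3256 mm
δ = Σδ_i = 1.259 mm.

1.26 mm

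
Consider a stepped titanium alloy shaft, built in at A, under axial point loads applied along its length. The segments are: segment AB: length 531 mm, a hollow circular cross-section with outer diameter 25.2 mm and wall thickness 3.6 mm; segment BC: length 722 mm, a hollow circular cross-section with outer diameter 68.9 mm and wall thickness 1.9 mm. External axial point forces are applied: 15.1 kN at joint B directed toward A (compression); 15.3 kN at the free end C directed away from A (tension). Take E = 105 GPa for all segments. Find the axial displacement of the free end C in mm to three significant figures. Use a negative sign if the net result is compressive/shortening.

Internal axial forces (sectioning from the free end, tension +): N_BC = 15.3 kN, N_AB = 0.2 kN.
A_AB = 244.3 mm².
A_BC = 399.9 mm².
δ_AB = 200·531/(244.3·105000) = 0.00414 mm
δ_BC = 15300·722/(399.9·105000) = 0.2631 mm
δ = Σδ_i = 0.2672 mm.

0.267 mm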